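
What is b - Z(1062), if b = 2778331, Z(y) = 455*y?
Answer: 2295121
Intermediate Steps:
b - Z(1062) = 2778331 - 455*1062 = 2778331 - 1*483210 = 2778331 - 483210 = 2295121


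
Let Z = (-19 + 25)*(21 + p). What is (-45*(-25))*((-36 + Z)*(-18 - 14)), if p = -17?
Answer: 432000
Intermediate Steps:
Z = 24 (Z = (-19 + 25)*(21 - 17) = 6*4 = 24)
(-45*(-25))*((-36 + Z)*(-18 - 14)) = (-45*(-25))*((-36 + 24)*(-18 - 14)) = 1125*(-12*(-32)) = 1125*384 = 432000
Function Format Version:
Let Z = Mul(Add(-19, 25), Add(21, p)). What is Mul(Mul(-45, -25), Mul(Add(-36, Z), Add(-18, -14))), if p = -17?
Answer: 432000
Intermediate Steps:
Z = 24 (Z = Mul(Add(-19, 25), Add(21, -17)) = Mul(6, 4) = 24)
Mul(Mul(-45, -25), Mul(Add(-36, Z), Add(-18, -14))) = Mul(Mul(-45, -25), Mul(Add(-36, 24), Add(-18, -14))) = Mul(1125, Mul(-12, -32)) = Mul(1125, 384) = 432000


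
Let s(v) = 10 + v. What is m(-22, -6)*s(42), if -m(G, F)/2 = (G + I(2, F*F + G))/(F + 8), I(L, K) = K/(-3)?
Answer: 4160/3 ≈ 1386.7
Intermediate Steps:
I(L, K) = -K/3 (I(L, K) = K*(-⅓) = -K/3)
m(G, F) = -2*(-F²/3 + 2*G/3)/(8 + F) (m(G, F) = -2*(G - (F*F + G)/3)/(F + 8) = -2*(G - (F² + G)/3)/(8 + F) = -2*(G - (G + F²)/3)/(8 + F) = -2*(G + (-G/3 - F²/3))/(8 + F) = -2*(-F²/3 + 2*G/3)/(8 + F))
m(-22, -6)*s(42) = (2*((-6)² - 2*(-22))/(3*(8 - 6)))*(10 + 42) = ((⅔)*(36 + 44)/2)*52 = ((⅔)*(½)*80)*52 = (80/3)*52 = 4160/3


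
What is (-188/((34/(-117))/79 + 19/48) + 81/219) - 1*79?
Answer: -2362506212/4233635 ≈ -558.03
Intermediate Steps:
(-188/((34/(-117))/79 + 19/48) + 81/219) - 1*79 = (-188/((34*(-1/117))*(1/79) + 19*(1/48)) + 81*(1/219)) - 79 = (-188/(-34/117*1/79 + 19/48) + 27/73) - 79 = (-188/(-34/9243 + 19/48) + 27/73) - 79 = (-188/57995/147888 + 27/73) - 79 = (-188*147888/57995 + 27/73) - 79 = (-27802944/57995 + 27/73) - 79 = -2028049047/4233635 - 79 = -2362506212/4233635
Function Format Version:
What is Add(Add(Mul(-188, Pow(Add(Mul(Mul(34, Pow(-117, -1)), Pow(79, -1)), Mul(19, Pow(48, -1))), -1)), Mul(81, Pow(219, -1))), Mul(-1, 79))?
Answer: Rational(-2362506212, 4233635) ≈ -558.03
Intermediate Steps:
Add(Add(Mul(-188, Pow(Add(Mul(Mul(34, Pow(-117, -1)), Pow(79, -1)), Mul(19, Pow(48, -1))), -1)), Mul(81, Pow(219, -1))), Mul(-1, 79)) = Add(Add(Mul(-188, Pow(Add(Mul(Mul(34, Rational(-1, 117)), Rational(1, 79)), Mul(19, Rational(1, 48))), -1)), Mul(81, Rational(1, 219))), -79) = Add(Add(Mul(-188, Pow(Add(Mul(Rational(-34, 117), Rational(1, 79)), Rational(19, 48)), -1)), Rational(27, 73)), -79) = Add(Add(Mul(-188, Pow(Add(Rational(-34, 9243), Rational(19, 48)), -1)), Rational(27, 73)), -79) = Add(Add(Mul(-188, Pow(Rational(57995, 147888), -1)), Rational(27, 73)), -79) = Add(Add(Mul(-188, Rational(147888, 57995)), Rational(27, 73)), -79) = Add(Add(Rational(-27802944, 57995), Rational(27, 73)), -79) = Add(Rational(-2028049047, 4233635), -79) = Rational(-2362506212, 4233635)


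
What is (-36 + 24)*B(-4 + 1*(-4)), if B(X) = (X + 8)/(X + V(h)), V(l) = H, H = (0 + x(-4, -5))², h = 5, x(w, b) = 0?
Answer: 0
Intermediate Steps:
H = 0 (H = (0 + 0)² = 0² = 0)
V(l) = 0
B(X) = (8 + X)/X (B(X) = (X + 8)/(X + 0) = (8 + X)/X)
(-36 + 24)*B(-4 + 1*(-4)) = (-36 + 24)*((8 + (-4 + 1*(-4)))/(-4 + 1*(-4))) = -12*(8 + (-4 - 4))/(-4 - 4) = -12*(8 - 8)/(-8) = -(-3)*0/2 = -12*0 = 0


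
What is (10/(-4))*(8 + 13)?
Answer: -105/2 ≈ -52.500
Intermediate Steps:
(10/(-4))*(8 + 13) = (10*(-1/4))*21 = -5/2*21 = -105/2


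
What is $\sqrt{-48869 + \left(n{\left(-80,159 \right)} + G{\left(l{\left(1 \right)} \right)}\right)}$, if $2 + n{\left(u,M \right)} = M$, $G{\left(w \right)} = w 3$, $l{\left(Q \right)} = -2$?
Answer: $i \sqrt{48718} \approx 220.72 i$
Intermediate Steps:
$G{\left(w \right)} = 3 w$
$n{\left(u,M \right)} = -2 + M$
$\sqrt{-48869 + \left(n{\left(-80,159 \right)} + G{\left(l{\left(1 \right)} \right)}\right)} = \sqrt{-48869 + \left(\left(-2 + 159\right) + 3 \left(-2\right)\right)} = \sqrt{-48869 + \left(157 - 6\right)} = \sqrt{-48869 + 151} = \sqrt{-48718} = i \sqrt{48718}$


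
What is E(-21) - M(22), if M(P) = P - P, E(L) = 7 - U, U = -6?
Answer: 13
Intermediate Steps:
E(L) = 13 (E(L) = 7 - 1*(-6) = 7 + 6 = 13)
M(P) = 0
E(-21) - M(22) = 13 - 1*0 = 13 + 0 = 13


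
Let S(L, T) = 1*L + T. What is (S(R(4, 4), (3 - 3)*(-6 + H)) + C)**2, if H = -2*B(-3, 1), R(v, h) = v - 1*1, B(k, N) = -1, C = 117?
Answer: 14400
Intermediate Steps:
R(v, h) = -1 + v (R(v, h) = v - 1 = -1 + v)
H = 2 (H = -2*(-1) = 2)
S(L, T) = L + T
(S(R(4, 4), (3 - 3)*(-6 + H)) + C)**2 = (((-1 + 4) + (3 - 3)*(-6 + 2)) + 117)**2 = ((3 + 0*(-4)) + 117)**2 = ((3 + 0) + 117)**2 = (3 + 117)**2 = 120**2 = 14400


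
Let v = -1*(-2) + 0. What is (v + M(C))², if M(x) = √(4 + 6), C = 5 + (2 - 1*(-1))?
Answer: (2 + √10)² ≈ 26.649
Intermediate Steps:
v = 2 (v = 2 + 0 = 2)
C = 8 (C = 5 + (2 + 1) = 5 + 3 = 8)
M(x) = √10
(v + M(C))² = (2 + √10)²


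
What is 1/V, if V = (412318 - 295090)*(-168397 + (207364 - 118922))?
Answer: -1/9372964740 ≈ -1.0669e-10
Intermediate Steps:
V = -9372964740 (V = 117228*(-168397 + 88442) = 117228*(-79955) = -9372964740)
1/V = 1/(-9372964740) = -1/9372964740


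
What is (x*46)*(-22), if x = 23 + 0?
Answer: -23276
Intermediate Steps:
x = 23
(x*46)*(-22) = (23*46)*(-22) = 1058*(-22) = -23276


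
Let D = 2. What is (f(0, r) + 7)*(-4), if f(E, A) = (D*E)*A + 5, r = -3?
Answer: -48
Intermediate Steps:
f(E, A) = 5 + 2*A*E (f(E, A) = (2*E)*A + 5 = 2*A*E + 5 = 5 + 2*A*E)
(f(0, r) + 7)*(-4) = ((5 + 2*(-3)*0) + 7)*(-4) = ((5 + 0) + 7)*(-4) = (5 + 7)*(-4) = 12*(-4) = -48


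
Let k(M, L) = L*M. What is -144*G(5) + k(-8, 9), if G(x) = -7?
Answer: 936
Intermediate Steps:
-144*G(5) + k(-8, 9) = -144*(-7) + 9*(-8) = 1008 - 72 = 936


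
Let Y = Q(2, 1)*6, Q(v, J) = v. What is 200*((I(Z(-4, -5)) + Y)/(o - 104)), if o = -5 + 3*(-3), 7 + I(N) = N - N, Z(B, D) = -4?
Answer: -500/59 ≈ -8.4746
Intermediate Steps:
I(N) = -7 (I(N) = -7 + (N - N) = -7 + 0 = -7)
Y = 12 (Y = 2*6 = 12)
o = -14 (o = -5 - 9 = -14)
200*((I(Z(-4, -5)) + Y)/(o - 104)) = 200*((-7 + 12)/(-14 - 104)) = 200*(5/(-118)) = 200*(5*(-1/118)) = 200*(-5/118) = -500/59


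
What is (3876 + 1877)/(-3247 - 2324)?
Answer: -5753/5571 ≈ -1.0327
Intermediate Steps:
(3876 + 1877)/(-3247 - 2324) = 5753/(-5571) = 5753*(-1/5571) = -5753/5571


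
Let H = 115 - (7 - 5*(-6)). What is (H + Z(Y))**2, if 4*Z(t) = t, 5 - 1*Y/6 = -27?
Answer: 15876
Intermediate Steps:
Y = 192 (Y = 30 - 6*(-27) = 30 + 162 = 192)
Z(t) = t/4
H = 78 (H = 115 - (7 + 30) = 115 - 1*37 = 115 - 37 = 78)
(H + Z(Y))**2 = (78 + (1/4)*192)**2 = (78 + 48)**2 = 126**2 = 15876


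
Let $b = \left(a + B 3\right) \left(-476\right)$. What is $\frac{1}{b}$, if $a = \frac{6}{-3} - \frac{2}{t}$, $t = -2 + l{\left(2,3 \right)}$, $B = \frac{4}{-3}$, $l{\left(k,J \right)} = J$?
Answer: $\frac{1}{3808} \approx 0.00026261$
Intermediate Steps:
$B = - \frac{4}{3}$ ($B = 4 \left(- \frac{1}{3}\right) = - \frac{4}{3} \approx -1.3333$)
$t = 1$ ($t = -2 + 3 = 1$)
$a = -4$ ($a = \frac{6}{-3} - \frac{2}{1} = 6 \left(- \frac{1}{3}\right) - 2 = -2 - 2 = -4$)
$b = 3808$ ($b = \left(-4 - 4\right) \left(-476\right) = \left(-8\right) \left(-476\right) = 3808$)
$\frac{1}{b} = \frac{1}{3808}$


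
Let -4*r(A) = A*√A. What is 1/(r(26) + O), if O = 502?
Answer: 1004/501811 + 13*√26/501811 ≈ 0.0021328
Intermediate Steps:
r(A) = -A^(3/2)/4 (r(A) = -A*√A/4 = -A^(3/2)/4)
1/(r(26) + O) = 1/(-13*√26/2 + 502) = 1/(502 - 13*√26/2)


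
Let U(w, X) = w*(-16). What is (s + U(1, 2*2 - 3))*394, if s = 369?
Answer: 139082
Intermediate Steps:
U(w, X) = -16*w
(s + U(1, 2*2 - 3))*394 = (369 - 16*1)*394 = (369 - 16)*394 = 353*394 = 139082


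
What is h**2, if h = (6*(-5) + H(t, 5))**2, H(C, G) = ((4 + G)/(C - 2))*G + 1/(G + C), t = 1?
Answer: 40642963201/1296 ≈ 3.1360e+7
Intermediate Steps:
H(C, G) = 1/(C + G) + G*(4 + G)/(-2 + C) (H(C, G) = ((4 + G)/(-2 + C))*G + 1/(C + G) = G*(4 + G)/(-2 + C) + 1/(C + G) = 1/(C + G) + G*(4 + G)/(-2 + C))
h = 201601/36 (h = (6*(-5) + (-2 + 1 + 5**3 + 4*5**2 + 1*5**2 + 4*1*5)/(1**2 - 2*1 - 2*5 + 1*5))**2 = (-30 + (-2 + 1 + 125 + 4*25 + 1*25 + 20)/(1 - 2 - 10 + 5))**2 = (-30 + (-2 + 1 + 125 + 100 + 25 + 20)/(-6))**2 = (-30 - 1/6*269)**2 = (-30 - 269/6)**2 = (-449/6)**2 = 201601/36 ≈ 5600.0)
h**2 = (201601/36)**2 = 40642963201/1296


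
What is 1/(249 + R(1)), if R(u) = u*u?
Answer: 1/250 ≈ 0.0040000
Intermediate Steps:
R(u) = u²
1/(249 + R(1)) = 1/(249 + 1²) = 1/(249 + 1) = 1/250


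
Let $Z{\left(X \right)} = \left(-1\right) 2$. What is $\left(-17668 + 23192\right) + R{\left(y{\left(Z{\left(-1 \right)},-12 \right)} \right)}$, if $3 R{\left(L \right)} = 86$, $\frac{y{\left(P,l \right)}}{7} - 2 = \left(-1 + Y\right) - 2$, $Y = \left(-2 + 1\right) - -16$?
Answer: $\frac{16658}{3} \approx 5552.7$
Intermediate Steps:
$Z{\left(X \right)} = -2$
$Y = 15$ ($Y = -1 + 16 = 15$)
$y{\left(P,l \right)} = 98$ ($y{\left(P,l \right)} = 14 + 7 \left(\left(-1 + 15\right) - 2\right) = 14 + 7 \left(14 - 2\right) = 14 + 7 \cdot 12 = 14 + 84 = 98$)
$R{\left(L \right)} = \frac{86}{3}$ ($R{\left(L \right)} = \frac{1}{3} \cdot 86 = \frac{86}{3}$)
$\left(-17668 + 23192\right) + R{\left(y{\left(Z{\left(-1 \right)},-12 \right)} \right)} = \left(-17668 + 23192\right) + \frac{86}{3} = 5524 + \frac{86}{3} = \frac{16658}{3}$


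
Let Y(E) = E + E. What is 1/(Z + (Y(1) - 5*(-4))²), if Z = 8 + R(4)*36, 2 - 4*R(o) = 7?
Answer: 1/447 ≈ 0.0022371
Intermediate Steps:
R(o) = -5/4 (R(o) = ½ - ¼*7 = ½ - 7/4 = -5/4)
Y(E) = 2*E
Z = -37 (Z = 8 - 5/4*36 = 8 - 45 = -37)
1/(Z + (Y(1) - 5*(-4))²) = 1/(-37 + (2*1 - 5*(-4))²) = 1/(-37 + (2 + 20)²) = 1/(-37 + 22²) = 1/(-37 + 484) = 1/447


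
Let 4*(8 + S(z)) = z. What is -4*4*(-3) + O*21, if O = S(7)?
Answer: -333/4 ≈ -83.250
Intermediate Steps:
S(z) = -8 + z/4
O = -25/4 (O = -8 + (¼)*7 = -8 + 7/4 = -25/4 ≈ -6.2500)
-4*4*(-3) + O*21 = -4*4*(-3) - 25/4*21 = -16*(-3) - 525/4 = 48 - 525/4 = -333/4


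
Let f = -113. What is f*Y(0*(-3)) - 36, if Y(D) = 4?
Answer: -488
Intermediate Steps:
f*Y(0*(-3)) - 36 = -113*4 - 36 = -452 - 36 = -488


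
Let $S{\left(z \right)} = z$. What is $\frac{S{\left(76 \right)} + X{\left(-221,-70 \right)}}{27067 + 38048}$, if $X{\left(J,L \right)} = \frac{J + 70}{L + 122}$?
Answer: $\frac{1267}{1128660} \approx 0.0011226$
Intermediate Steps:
$X{\left(J,L \right)} = \frac{70 + J}{122 + L}$
$\frac{S{\left(76 \right)} + X{\left(-221,-70 \right)}}{27067 + 38048} = \frac{76 + \frac{70 - 221}{122 - 70}}{27067 + 38048} = \frac{76 + \frac{1}{52} \left(-151\right)}{65115} = \left(76 + \frac{1}{52} \left(-151\right)\right) \frac{1}{65115} = \left(76 - \frac{151}{52}\right) \frac{1}{65115} = \frac{3801}{52} \cdot \frac{1}{65115} = \frac{1267}{1128660}$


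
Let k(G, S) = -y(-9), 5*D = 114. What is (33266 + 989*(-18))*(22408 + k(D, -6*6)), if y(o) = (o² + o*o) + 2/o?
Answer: 3096140224/9 ≈ 3.4402e+8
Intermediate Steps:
D = 114/5 (D = (⅕)*114 = 114/5 ≈ 22.800)
y(o) = 2/o + 2*o² (y(o) = (o² + o²) + 2/o = 2*o² + 2/o = 2/o + 2*o²)
k(G, S) = -1456/9 (k(G, S) = -2*(1 + (-9)³)/(-9) = -2*(-1)*(1 - 729)/9 = -2*(-1)*(-728)/9 = -1*1456/9 = -1456/9)
(33266 + 989*(-18))*(22408 + k(D, -6*6)) = (33266 + 989*(-18))*(22408 - 1456/9) = (33266 - 17802)*(200216/9) = 15464*(200216/9) = 3096140224/9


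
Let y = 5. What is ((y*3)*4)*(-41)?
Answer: -2460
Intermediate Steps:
((y*3)*4)*(-41) = ((5*3)*4)*(-41) = (15*4)*(-41) = 60*(-41) = -2460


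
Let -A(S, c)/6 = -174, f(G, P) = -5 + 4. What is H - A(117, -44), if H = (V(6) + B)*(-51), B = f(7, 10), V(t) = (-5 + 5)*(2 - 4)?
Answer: -993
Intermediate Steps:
f(G, P) = -1
A(S, c) = 1044 (A(S, c) = -6*(-174) = 1044)
V(t) = 0 (V(t) = 0*(-2) = 0)
B = -1
H = 51 (H = (0 - 1)*(-51) = -1*(-51) = 51)
H - A(117, -44) = 51 - 1*1044 = 51 - 1044 = -993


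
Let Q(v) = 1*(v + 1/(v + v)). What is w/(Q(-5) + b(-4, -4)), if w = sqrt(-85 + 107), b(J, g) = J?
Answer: -10*sqrt(22)/91 ≈ -0.51543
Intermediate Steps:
Q(v) = v + 1/(2*v) (Q(v) = 1*(v + 1/(2*v)) = v + 1/(2*v))
w = sqrt(22) ≈ 4.6904
w/(Q(-5) + b(-4, -4)) = sqrt(22)/((-5 + (1/2)/(-5)) - 4) = sqrt(22)/((-5 + (1/2)*(-1/5)) - 4) = sqrt(22)/((-5 - 1/10) - 4) = sqrt(22)/(-51/10 - 4) = sqrt(22)/(-91/10) = sqrt(22)*(-10/91) = -10*sqrt(22)/91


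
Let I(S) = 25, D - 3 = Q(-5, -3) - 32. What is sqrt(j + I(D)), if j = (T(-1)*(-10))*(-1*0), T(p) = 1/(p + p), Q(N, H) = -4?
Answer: 5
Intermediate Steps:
D = -33 (D = 3 + (-4 - 32) = 3 - 36 = -33)
T(p) = 1/(2*p)
j = 0 (j = (((1/2)/(-1))*(-10))*(-1*0) = (((1/2)*(-1))*(-10))*0 = -1/2*(-10)*0 = 5*0 = 0)
sqrt(j + I(D)) = sqrt(0 + 25) = sqrt(25) = 5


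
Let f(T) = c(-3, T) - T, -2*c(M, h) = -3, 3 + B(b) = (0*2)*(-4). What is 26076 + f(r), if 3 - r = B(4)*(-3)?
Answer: 52167/2 ≈ 26084.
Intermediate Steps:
B(b) = -3 (B(b) = -3 + (0*2)*(-4) = -3 + 0*(-4) = -3 + 0 = -3)
c(M, h) = 3/2 (c(M, h) = -½*(-3) = 3/2)
r = -6 (r = 3 - (-3)*(-3) = 3 - 1*9 = 3 - 9 = -6)
f(T) = 3/2 - T
26076 + f(r) = 26076 + (3/2 - 1*(-6)) = 26076 + (3/2 + 6) = 26076 + 15/2 = 52167/2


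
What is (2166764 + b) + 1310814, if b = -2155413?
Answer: 1322165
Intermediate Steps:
(2166764 + b) + 1310814 = (2166764 - 2155413) + 1310814 = 11351 + 1310814 = 1322165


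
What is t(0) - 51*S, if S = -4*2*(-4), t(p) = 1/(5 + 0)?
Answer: -8159/5 ≈ -1631.8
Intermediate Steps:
t(p) = ⅕ (t(p) = 1/5 = ⅕)
S = 32 (S = -8*(-4) = 32)
t(0) - 51*S = ⅕ - 51*32 = ⅕ - 1632 = -8159/5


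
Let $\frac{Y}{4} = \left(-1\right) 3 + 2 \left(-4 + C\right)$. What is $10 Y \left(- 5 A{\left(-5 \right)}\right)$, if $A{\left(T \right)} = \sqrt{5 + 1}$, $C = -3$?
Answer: $3400 \sqrt{6} \approx 8328.3$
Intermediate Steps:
$A{\left(T \right)} = \sqrt{6}$
$Y = -68$ ($Y = 4 \left(\left(-1\right) 3 + 2 \left(-4 - 3\right)\right) = 4 \left(-3 + 2 \left(-7\right)\right) = 4 \left(-3 - 14\right) = 4 \left(-17\right) = -68$)
$10 Y \left(- 5 A{\left(-5 \right)}\right) = 10 \left(-68\right) \left(- 5 \sqrt{6}\right) = - 680 \left(- 5 \sqrt{6}\right) = 3400 \sqrt{6}$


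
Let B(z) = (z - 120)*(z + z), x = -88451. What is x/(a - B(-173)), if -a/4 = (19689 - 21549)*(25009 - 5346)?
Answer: -8041/13290122 ≈ -0.00060504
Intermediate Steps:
B(z) = 2*z*(-120 + z) (B(z) = (-120 + z)*(2*z) = 2*z*(-120 + z))
a = 146292720 (a = -4*(19689 - 21549)*(25009 - 5346) = -(-7440)*19663 = -4*(-36573180) = 146292720)
x/(a - B(-173)) = -88451/(146292720 - 2*(-173)*(-120 - 173)) = -88451/(146292720 - 2*(-173)*(-293)) = -88451/(146292720 - 1*101378) = -88451/(146292720 - 101378) = -88451/146191342 = -88451*1/146191342 = -8041/13290122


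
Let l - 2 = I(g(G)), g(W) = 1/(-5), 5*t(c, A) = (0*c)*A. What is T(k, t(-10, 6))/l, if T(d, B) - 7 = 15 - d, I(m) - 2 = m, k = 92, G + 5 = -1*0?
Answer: -350/19 ≈ -18.421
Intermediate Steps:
G = -5 (G = -5 - 1*0 = -5 + 0 = -5)
t(c, A) = 0 (t(c, A) = ((0*c)*A)/5 = (0*A)/5 = (⅕)*0 = 0)
g(W) = -⅕
I(m) = 2 + m
l = 19/5 (l = 2 + (2 - ⅕) = 2 + 9/5 = 19/5 ≈ 3.8000)
T(d, B) = 22 - d (T(d, B) = 7 + (15 - d) = 22 - d)
T(k, t(-10, 6))/l = (22 - 1*92)/(19/5) = (22 - 92)*(5/19) = -70*5/19 = -350/19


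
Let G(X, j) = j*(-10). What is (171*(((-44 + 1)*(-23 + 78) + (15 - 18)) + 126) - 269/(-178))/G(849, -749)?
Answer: -68241727/1333220 ≈ -51.186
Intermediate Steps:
G(X, j) = -10*j
(171*(((-44 + 1)*(-23 + 78) + (15 - 18)) + 126) - 269/(-178))/G(849, -749) = (171*(((-44 + 1)*(-23 + 78) + (15 - 18)) + 126) - 269/(-178))/((-10*(-749))) = (171*((-43*55 - 3) + 126) - 269*(-1/178))/7490 = (171*((-2365 - 3) + 126) + 269/178)*(1/7490) = (171*(-2368 + 126) + 269/178)*(1/7490) = (171*(-2242) + 269/178)*(1/7490) = (-383382 + 269/178)*(1/7490) = -68241727/178*1/7490 = -68241727/1333220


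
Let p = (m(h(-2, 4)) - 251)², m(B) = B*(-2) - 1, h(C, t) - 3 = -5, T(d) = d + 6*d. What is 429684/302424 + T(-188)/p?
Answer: 271138487/193752976 ≈ 1.3994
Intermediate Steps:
T(d) = 7*d
h(C, t) = -2 (h(C, t) = 3 - 5 = -2)
m(B) = -1 - 2*B (m(B) = -2*B - 1 = -1 - 2*B)
p = 61504 (p = ((-1 - 2*(-2)) - 251)² = ((-1 + 4) - 251)² = (3 - 251)² = (-248)² = 61504)
429684/302424 + T(-188)/p = 429684/302424 + (7*(-188))/61504 = 429684*(1/302424) - 1316*1/61504 = 35807/25202 - 329/15376 = 271138487/193752976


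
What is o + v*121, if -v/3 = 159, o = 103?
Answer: -57614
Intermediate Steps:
v = -477 (v = -3*159 = -477)
o + v*121 = 103 - 477*121 = 103 - 57717 = -57614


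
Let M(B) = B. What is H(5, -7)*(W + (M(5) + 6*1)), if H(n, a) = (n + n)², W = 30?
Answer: 4100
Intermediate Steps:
H(n, a) = 4*n² (H(n, a) = (2*n)² = 4*n²)
H(5, -7)*(W + (M(5) + 6*1)) = (4*5²)*(30 + (5 + 6*1)) = (4*25)*(30 + (5 + 6)) = 100*(30 + 11) = 100*41 = 4100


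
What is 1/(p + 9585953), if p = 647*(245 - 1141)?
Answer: 1/9006241 ≈ 1.1103e-7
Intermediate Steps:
p = -579712 (p = 647*(-896) = -579712)
1/(p + 9585953) = 1/(-579712 + 9585953) = 1/9006241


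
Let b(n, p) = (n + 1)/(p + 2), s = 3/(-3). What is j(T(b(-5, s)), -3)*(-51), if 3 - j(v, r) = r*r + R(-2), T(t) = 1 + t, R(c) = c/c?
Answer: 357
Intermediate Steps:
s = -1 (s = 3*(-1/3) = -1)
R(c) = 1
b(n, p) = (1 + n)/(2 + p)
j(v, r) = 2 - r**2 (j(v, r) = 3 - (r*r + 1) = 3 - (r**2 + 1) = 3 - (1 + r**2) = 3 + (-1 - r**2) = 2 - r**2)
j(T(b(-5, s)), -3)*(-51) = (2 - 1*(-3)**2)*(-51) = (2 - 1*9)*(-51) = (2 - 9)*(-51) = -7*(-51) = 357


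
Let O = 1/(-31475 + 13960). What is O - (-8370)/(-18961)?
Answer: -146619511/332101915 ≈ -0.44149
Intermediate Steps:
O = -1/17515 (O = 1/(-17515) = -1/17515 ≈ -5.7094e-5)
O - (-8370)/(-18961) = -1/17515 - (-8370)/(-18961) = -1/17515 - (-8370)*(-1)/18961 = -1/17515 - 1*8370/18961 = -1/17515 - 8370/18961 = -146619511/332101915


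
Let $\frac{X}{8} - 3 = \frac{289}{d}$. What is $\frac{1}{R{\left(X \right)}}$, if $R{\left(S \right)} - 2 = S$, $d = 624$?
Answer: $\frac{78}{2317} \approx 0.033664$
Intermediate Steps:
$X = \frac{2161}{78}$ ($X = 24 + 8 \cdot \frac{289}{624} = 24 + \frac{289}{78} = \frac{2161}{78} \approx 27.705$)
$R{\left(S \right)} = 2 + S$
$\frac{1}{R{\left(X \right)}} = \frac{1}{2 + \frac{2161}{78}} = \frac{1}{\frac{2317}{78}} = \frac{78}{2317}$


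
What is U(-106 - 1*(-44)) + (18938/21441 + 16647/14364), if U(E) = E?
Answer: -41872369/698364 ≈ -59.958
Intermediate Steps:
U(-106 - 1*(-44)) + (18938/21441 + 16647/14364) = (-106 - 1*(-44)) + (18938/21441 + 16647/14364) = (-106 + 44) + (18938*(1/21441) + 16647*(1/14364)) = -62 + (18938/21441 + 5549/4788) = -62 + 1426199/698364 = -41872369/698364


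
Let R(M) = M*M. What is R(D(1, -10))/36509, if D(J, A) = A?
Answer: 100/36509 ≈ 0.0027390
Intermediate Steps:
R(M) = M²
R(D(1, -10))/36509 = (-10)²/36509 = 100*(1/36509) = 100/36509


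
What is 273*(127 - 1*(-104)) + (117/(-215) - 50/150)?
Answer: 40675069/645 ≈ 63062.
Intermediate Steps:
273*(127 - 1*(-104)) + (117/(-215) - 50/150) = 273*(127 + 104) + (117*(-1/215) - 50*1/150) = 273*231 + (-117/215 - 1/3) = 63063 - 566/645 = 40675069/645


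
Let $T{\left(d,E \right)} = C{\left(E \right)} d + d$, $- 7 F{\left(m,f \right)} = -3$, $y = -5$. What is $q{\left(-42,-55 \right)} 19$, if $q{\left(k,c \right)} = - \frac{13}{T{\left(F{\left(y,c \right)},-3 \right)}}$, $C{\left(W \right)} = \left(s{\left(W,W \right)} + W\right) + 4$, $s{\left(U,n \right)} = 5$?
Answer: $- \frac{247}{3} \approx -82.333$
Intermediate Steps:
$C{\left(W \right)} = 9 + W$ ($C{\left(W \right)} = \left(5 + W\right) + 4 = 9 + W$)
$F{\left(m,f \right)} = \frac{3}{7}$ ($F{\left(m,f \right)} = \left(- \frac{1}{7}\right) \left(-3\right) = \frac{3}{7}$)
$T{\left(d,E \right)} = d + d \left(9 + E\right)$ ($T{\left(d,E \right)} = \left(9 + E\right) d + d = d \left(9 + E\right) + d = d + d \left(9 + E\right)$)
$q{\left(k,c \right)} = - \frac{13}{3}$ ($q{\left(k,c \right)} = - \frac{13}{\frac{3}{7} \left(10 - 3\right)} = - \frac{13}{\frac{3}{7} \cdot 7} = - \frac{13}{3}$)
$q{\left(-42,-55 \right)} 19 = \left(- \frac{13}{3}\right) 19 = - \frac{247}{3}$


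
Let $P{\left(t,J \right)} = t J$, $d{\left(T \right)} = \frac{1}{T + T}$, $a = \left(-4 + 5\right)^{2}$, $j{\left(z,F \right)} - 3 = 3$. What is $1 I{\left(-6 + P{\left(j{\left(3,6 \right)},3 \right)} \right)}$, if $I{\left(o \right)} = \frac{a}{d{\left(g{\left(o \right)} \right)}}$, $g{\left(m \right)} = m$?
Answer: $24$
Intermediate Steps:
$j{\left(z,F \right)} = 6$ ($j{\left(z,F \right)} = 3 + 3 = 6$)
$a = 1$ ($a = 1^{2} = 1$)
$d{\left(T \right)} = \frac{1}{2 T}$
$P{\left(t,J \right)} = J t$
$I{\left(o \right)} = 2 o$ ($I{\left(o \right)} = 1 \frac{1}{\frac{1}{2} \frac{1}{o}} = 1 \cdot 2 o = 2 o$)
$1 I{\left(-6 + P{\left(j{\left(3,6 \right)},3 \right)} \right)} = 1 \cdot 2 \left(-6 + 3 \cdot 6\right) = 1 \cdot 2 \left(-6 + 18\right) = 1 \cdot 2 \cdot 12 = 1 \cdot 24 = 24$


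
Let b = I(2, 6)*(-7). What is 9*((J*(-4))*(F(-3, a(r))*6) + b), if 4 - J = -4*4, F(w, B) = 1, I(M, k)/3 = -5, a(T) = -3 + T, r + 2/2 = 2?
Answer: -3375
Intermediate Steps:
r = 1 (r = -1 + 2 = 1)
I(M, k) = -15 (I(M, k) = 3*(-5) = -15)
J = 20 (J = 4 - (-4)*4 = 4 - 1*(-16) = 4 + 16 = 20)
b = 105 (b = -15*(-7) = 105)
9*((J*(-4))*(F(-3, a(r))*6) + b) = 9*((20*(-4))*(1*6) + 105) = 9*(-80*6 + 105) = 9*(-480 + 105) = 9*(-375) = -3375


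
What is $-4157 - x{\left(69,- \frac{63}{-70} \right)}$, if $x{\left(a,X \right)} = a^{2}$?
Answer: $-8918$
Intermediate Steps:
$-4157 - x{\left(69,- \frac{63}{-70} \right)} = -4157 - 69^{2} = -4157 - 4761 = -8918$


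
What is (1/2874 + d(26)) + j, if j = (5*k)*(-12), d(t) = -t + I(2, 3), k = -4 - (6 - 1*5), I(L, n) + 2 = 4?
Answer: 793225/2874 ≈ 276.00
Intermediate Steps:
I(L, n) = 2 (I(L, n) = -2 + 4 = 2)
k = -5 (k = -4 - (6 - 5) = -4 - 1*1 = -4 - 1 = -5)
d(t) = 2 - t (d(t) = -t + 2 = 2 - t)
j = 300 (j = (5*(-5))*(-12) = -25*(-12) = 300)
(1/2874 + d(26)) + j = (1/2874 + (2 - 1*26)) + 300 = (1/2874 + (2 - 26)) + 300 = (1/2874 - 24) + 300 = -68975/2874 + 300 = 793225/2874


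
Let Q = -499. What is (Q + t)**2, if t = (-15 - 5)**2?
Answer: 9801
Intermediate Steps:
t = 400 (t = (-20)**2 = 400)
(Q + t)**2 = (-499 + 400)**2 = (-99)**2 = 9801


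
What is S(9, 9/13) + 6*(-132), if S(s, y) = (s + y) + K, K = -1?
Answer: -10183/13 ≈ -783.31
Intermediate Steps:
S(s, y) = -1 + s + y (S(s, y) = (s + y) - 1 = -1 + s + y)
S(9, 9/13) + 6*(-132) = (-1 + 9 + 9/13) + 6*(-132) = (-1 + 9 + 9*(1/13)) - 792 = (-1 + 9 + 9/13) - 792 = 113/13 - 792 = -10183/13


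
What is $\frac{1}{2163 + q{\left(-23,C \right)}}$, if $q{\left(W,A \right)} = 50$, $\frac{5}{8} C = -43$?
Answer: $\frac{1}{2213} \approx 0.00045188$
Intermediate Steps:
$C = - \frac{344}{5}$ ($C = \frac{8}{5} \left(-43\right) = - \frac{344}{5} \approx -68.8$)
$\frac{1}{2163 + q{\left(-23,C \right)}} = \frac{1}{2163 + 50} = \frac{1}{2213}$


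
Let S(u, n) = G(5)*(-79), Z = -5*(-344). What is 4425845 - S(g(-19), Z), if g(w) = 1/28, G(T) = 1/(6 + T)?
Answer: 48684374/11 ≈ 4.4259e+6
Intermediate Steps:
g(w) = 1/28
Z = 1720
S(u, n) = -79/11 (S(u, n) = -79/(6 + 5) = -79/11)
4425845 - S(g(-19), Z) = 4425845 - 1*(-79/11) = 4425845 + 79/11 = 48684374/11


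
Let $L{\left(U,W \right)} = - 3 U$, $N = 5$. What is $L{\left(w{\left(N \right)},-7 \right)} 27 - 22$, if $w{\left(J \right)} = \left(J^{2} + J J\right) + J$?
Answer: $-4477$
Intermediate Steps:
$w{\left(J \right)} = J + 2 J^{2}$ ($w{\left(J \right)} = \left(J^{2} + J^{2}\right) + J = 2 J^{2} + J = J + 2 J^{2}$)
$L{\left(w{\left(N \right)},-7 \right)} 27 - 22 = - 3 \cdot 5 \left(1 + 2 \cdot 5\right) 27 - 22 = - 3 \cdot 5 \left(1 + 10\right) 27 - 22 = - 3 \cdot 5 \cdot 11 \cdot 27 - 22 = \left(-3\right) 55 \cdot 27 - 22 = \left(-165\right) 27 - 22 = -4455 - 22 = -4477$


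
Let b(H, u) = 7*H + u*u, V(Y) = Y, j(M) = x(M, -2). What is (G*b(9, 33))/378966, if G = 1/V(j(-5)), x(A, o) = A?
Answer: -192/315805 ≈ -0.00060797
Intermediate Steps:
j(M) = M
b(H, u) = u**2 + 7*H (b(H, u) = 7*H + u**2 = u**2 + 7*H)
G = -1/5 (G = 1/(-5) = -1/5 ≈ -0.20000)
(G*b(9, 33))/378966 = -(33**2 + 7*9)/5/378966 = -(1089 + 63)/5*(1/378966) = -1/5*1152*(1/378966) = -1152/5*1/378966 = -192/315805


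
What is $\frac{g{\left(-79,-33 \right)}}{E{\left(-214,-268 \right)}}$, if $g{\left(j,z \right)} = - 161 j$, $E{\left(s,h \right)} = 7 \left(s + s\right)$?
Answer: $- \frac{1817}{428} \approx -4.2453$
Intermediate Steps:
$E{\left(s,h \right)} = 14 s$ ($E{\left(s,h \right)} = 7 \cdot 2 s = 14 s$)
$\frac{g{\left(-79,-33 \right)}}{E{\left(-214,-268 \right)}} = \frac{\left(-161\right) \left(-79\right)}{14 \left(-214\right)} = \frac{12719}{-2996} = 12719 \left(- \frac{1}{2996}\right) = - \frac{1817}{428}$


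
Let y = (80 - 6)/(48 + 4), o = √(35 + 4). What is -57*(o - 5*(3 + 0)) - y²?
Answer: 576611/676 - 57*√39 ≈ 497.01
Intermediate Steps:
o = √39 ≈ 6.2450
y = 37/26 (y = 74/52 = 74*(1/52) = 37/26 ≈ 1.4231)
-57*(o - 5*(3 + 0)) - y² = -57*(√39 - 5*(3 + 0)) - (37/26)² = -57*(√39 - 5*3) - 1*1369/676 = -57*(√39 - 15) - 1369/676 = -57*(-15 + √39) - 1369/676 = (855 - 57*√39) - 1369/676 = 576611/676 - 57*√39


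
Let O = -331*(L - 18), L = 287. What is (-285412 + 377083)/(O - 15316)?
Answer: -30557/34785 ≈ -0.87845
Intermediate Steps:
O = -89039 (O = -331*(287 - 18) = -331*269 = -89039)
(-285412 + 377083)/(O - 15316) = (-285412 + 377083)/(-89039 - 15316) = 91671/(-104355) = 91671*(-1/104355) = -30557/34785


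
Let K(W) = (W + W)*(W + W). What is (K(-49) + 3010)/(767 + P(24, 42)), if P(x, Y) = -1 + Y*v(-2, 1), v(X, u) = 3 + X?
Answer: 6307/404 ≈ 15.611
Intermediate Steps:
K(W) = 4*W² (K(W) = (2*W)*(2*W) = 4*W²)
P(x, Y) = -1 + Y (P(x, Y) = -1 + Y*(3 - 2) = -1 + Y*1 = -1 + Y)
(K(-49) + 3010)/(767 + P(24, 42)) = (4*(-49)² + 3010)/(767 + (-1 + 42)) = (4*2401 + 3010)/(767 + 41) = (9604 + 3010)/808 = 12614*(1/808) = 6307/404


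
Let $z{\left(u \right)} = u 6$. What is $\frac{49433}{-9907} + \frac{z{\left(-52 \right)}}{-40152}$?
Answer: $- \frac{82572618}{16574411} \approx -4.9819$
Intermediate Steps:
$z{\left(u \right)} = 6 u$
$\frac{49433}{-9907} + \frac{z{\left(-52 \right)}}{-40152} = \frac{49433}{-9907} + \frac{6 \left(-52\right)}{-40152} = 49433 \left(- \frac{1}{9907}\right) - - \frac{13}{1673} = - \frac{49433}{9907} + \frac{13}{1673} = - \frac{82572618}{16574411}$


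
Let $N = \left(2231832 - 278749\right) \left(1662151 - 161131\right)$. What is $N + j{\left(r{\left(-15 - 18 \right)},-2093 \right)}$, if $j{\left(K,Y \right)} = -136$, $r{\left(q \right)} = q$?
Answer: $2931616644524$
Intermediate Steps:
$N = 2931616644660$ ($N = 1953083 \cdot 1501020 = 2931616644660$)
$N + j{\left(r{\left(-15 - 18 \right)},-2093 \right)} = 2931616644660 - 136 = 2931616644524$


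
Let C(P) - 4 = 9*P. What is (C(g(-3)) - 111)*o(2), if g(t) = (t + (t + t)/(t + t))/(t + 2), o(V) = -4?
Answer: 356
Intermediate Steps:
g(t) = (1 + t)/(2 + t) (g(t) = (t + (2*t)/((2*t)))/(2 + t) = (t + (2*t)*(1/(2*t)))/(2 + t) = (t + 1)/(2 + t) = (1 + t)/(2 + t))
C(P) = 4 + 9*P
(C(g(-3)) - 111)*o(2) = ((4 + 9*((1 - 3)/(2 - 3))) - 111)*(-4) = ((4 + 9*(-2/(-1))) - 111)*(-4) = ((4 + 9*(-1*(-2))) - 111)*(-4) = ((4 + 9*2) - 111)*(-4) = ((4 + 18) - 111)*(-4) = (22 - 111)*(-4) = -89*(-4) = 356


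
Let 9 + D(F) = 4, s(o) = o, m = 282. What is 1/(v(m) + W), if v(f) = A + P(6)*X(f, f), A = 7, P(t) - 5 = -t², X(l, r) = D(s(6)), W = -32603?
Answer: -1/32441 ≈ -3.0825e-5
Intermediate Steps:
D(F) = -5 (D(F) = -9 + 4 = -5)
X(l, r) = -5
P(t) = 5 - t²
v(f) = 162 (v(f) = 7 + (5 - 1*6²)*(-5) = 7 + (5 - 1*36)*(-5) = 7 + (5 - 36)*(-5) = 7 - 31*(-5) = 7 + 155 = 162)
1/(v(m) + W) = 1/(162 - 32603) = 1/(-32441) = -1/32441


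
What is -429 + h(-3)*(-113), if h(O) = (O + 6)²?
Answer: -1446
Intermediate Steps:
h(O) = (6 + O)²
-429 + h(-3)*(-113) = -429 + (6 - 3)²*(-113) = -429 + 3²*(-113) = -429 + 9*(-113) = -429 - 1017 = -1446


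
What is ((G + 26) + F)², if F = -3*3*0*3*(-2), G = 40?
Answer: 4356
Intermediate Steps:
F = 0 (F = -0*3*(-2) = -3*0*(-2) = 0*(-2) = 0)
((G + 26) + F)² = ((40 + 26) + 0)² = (66 + 0)² = 66² = 4356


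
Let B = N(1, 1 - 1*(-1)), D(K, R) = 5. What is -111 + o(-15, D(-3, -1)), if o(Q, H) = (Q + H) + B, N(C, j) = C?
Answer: -120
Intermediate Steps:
B = 1
o(Q, H) = 1 + H + Q (o(Q, H) = (Q + H) + 1 = (H + Q) + 1 = 1 + H + Q)
-111 + o(-15, D(-3, -1)) = -111 + (1 + 5 - 15) = -111 - 9 = -120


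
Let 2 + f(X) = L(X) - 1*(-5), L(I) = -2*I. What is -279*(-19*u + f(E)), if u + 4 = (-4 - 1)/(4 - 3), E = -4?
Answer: -50778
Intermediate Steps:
u = -9 (u = -4 + (-4 - 1)/(4 - 3) = -4 - 5/1 = -4 - 5*1 = -4 - 5 = -9)
f(X) = 3 - 2*X (f(X) = -2 + (-2*X - 1*(-5)) = -2 + (-2*X + 5) = -2 + (5 - 2*X) = 3 - 2*X)
-279*(-19*u + f(E)) = -279*(-19*(-9) + (3 - 2*(-4))) = -279*(171 + (3 + 8)) = -279*(171 + 11) = -279*182 = -50778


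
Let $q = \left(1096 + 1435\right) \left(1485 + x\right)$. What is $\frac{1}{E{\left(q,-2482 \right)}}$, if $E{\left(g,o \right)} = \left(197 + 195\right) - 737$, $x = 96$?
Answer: $- \frac{1}{345} \approx -0.0028986$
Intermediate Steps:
$q = 4001511$ ($q = \left(1096 + 1435\right) \left(1485 + 96\right) = 2531 \cdot 1581 = 4001511$)
$E{\left(g,o \right)} = -345$ ($E{\left(g,o \right)} = 392 - 737 = -345$)
$\frac{1}{E{\left(q,-2482 \right)}} = \frac{1}{-345} = - \frac{1}{345}$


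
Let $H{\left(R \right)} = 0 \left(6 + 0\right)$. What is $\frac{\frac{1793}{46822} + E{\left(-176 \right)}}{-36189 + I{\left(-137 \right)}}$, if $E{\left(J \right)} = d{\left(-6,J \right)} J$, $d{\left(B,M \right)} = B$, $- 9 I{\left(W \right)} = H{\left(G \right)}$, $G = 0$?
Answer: $- \frac{49445825}{1694441358} \approx -0.029181$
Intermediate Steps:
$H{\left(R \right)} = 0$ ($H{\left(R \right)} = 0 \cdot 6 = 0$)
$I{\left(W \right)} = 0$ ($I{\left(W \right)} = \left(- \frac{1}{9}\right) 0 = 0$)
$E{\left(J \right)} = - 6 J$
$\frac{\frac{1793}{46822} + E{\left(-176 \right)}}{-36189 + I{\left(-137 \right)}} = \frac{\frac{1793}{46822} - -1056}{-36189 + 0} = \frac{1793 \cdot \frac{1}{46822} + 1056}{-36189} = \left(\frac{1793}{46822} + 1056\right) \left(- \frac{1}{36189}\right) = \frac{49445825}{46822} \left(- \frac{1}{36189}\right) = - \frac{49445825}{1694441358}$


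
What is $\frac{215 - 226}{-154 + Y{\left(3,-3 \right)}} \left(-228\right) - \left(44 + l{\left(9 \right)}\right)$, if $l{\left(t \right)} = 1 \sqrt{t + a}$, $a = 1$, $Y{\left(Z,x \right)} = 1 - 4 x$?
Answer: $- \frac{2904}{47} - \sqrt{10} \approx -64.949$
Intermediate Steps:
$l{\left(t \right)} = \sqrt{1 + t}$ ($l{\left(t \right)} = 1 \sqrt{t + 1} = 1 \sqrt{1 + t} = \sqrt{1 + t}$)
$\frac{215 - 226}{-154 + Y{\left(3,-3 \right)}} \left(-228\right) - \left(44 + l{\left(9 \right)}\right) = \frac{215 - 226}{-154 + \left(1 - -12\right)} \left(-228\right) - \left(44 + \sqrt{1 + 9}\right) = - \frac{11}{-154 + \left(1 + 12\right)} \left(-228\right) - \left(44 + \sqrt{10}\right) = - \frac{11}{-154 + 13} \left(-228\right) - \left(44 + \sqrt{10}\right) = - \frac{11}{-141} \left(-228\right) - \left(44 + \sqrt{10}\right) = \left(-11\right) \left(- \frac{1}{141}\right) \left(-228\right) - \left(44 + \sqrt{10}\right) = \frac{11}{141} \left(-228\right) - \left(44 + \sqrt{10}\right) = - \frac{836}{47} - \left(44 + \sqrt{10}\right) = - \frac{2904}{47} - \sqrt{10}$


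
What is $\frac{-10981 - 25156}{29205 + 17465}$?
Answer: $- \frac{36137}{46670} \approx -0.77431$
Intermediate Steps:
$\frac{-10981 - 25156}{29205 + 17465} = - \frac{36137}{46670}$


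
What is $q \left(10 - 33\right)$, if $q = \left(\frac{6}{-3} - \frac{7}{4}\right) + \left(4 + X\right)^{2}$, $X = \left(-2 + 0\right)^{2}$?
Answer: $- \frac{5543}{4} \approx -1385.8$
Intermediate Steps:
$X = 4$ ($X = \left(-2\right)^{2} = 4$)
$q = \frac{241}{4}$ ($q = \left(\frac{6}{-3} - \frac{7}{4}\right) + \left(4 + 4\right)^{2} = \left(6 \left(- \frac{1}{3}\right) - \frac{7}{4}\right) + 8^{2} = \left(-2 - \frac{7}{4}\right) + 64 = - \frac{15}{4} + 64 = \frac{241}{4} \approx 60.25$)
$q \left(10 - 33\right) = \frac{241 \left(10 - 33\right)}{4} = \frac{241}{4} \left(-23\right) = - \frac{5543}{4}$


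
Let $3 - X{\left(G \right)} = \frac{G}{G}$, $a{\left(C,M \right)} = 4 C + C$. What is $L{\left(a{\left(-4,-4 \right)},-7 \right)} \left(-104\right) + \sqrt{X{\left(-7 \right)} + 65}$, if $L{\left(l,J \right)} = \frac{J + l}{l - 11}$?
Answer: $- \frac{2808}{31} + \sqrt{67} \approx -82.395$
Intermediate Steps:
$a{\left(C,M \right)} = 5 C$
$X{\left(G \right)} = 2$ ($X{\left(G \right)} = 3 - \frac{G}{G} = 3 - 1 = 2$)
$L{\left(l,J \right)} = \frac{J + l}{-11 + l}$
$L{\left(a{\left(-4,-4 \right)},-7 \right)} \left(-104\right) + \sqrt{X{\left(-7 \right)} + 65} = \frac{-7 + 5 \left(-4\right)}{-11 + 5 \left(-4\right)} \left(-104\right) + \sqrt{2 + 65} = \frac{-7 - 20}{-11 - 20} \left(-104\right) + \sqrt{67} = \frac{1}{-31} \left(-27\right) \left(-104\right) + \sqrt{67} = \left(- \frac{1}{31}\right) \left(-27\right) \left(-104\right) + \sqrt{67} = \frac{27}{31} \left(-104\right) + \sqrt{67} = - \frac{2808}{31} + \sqrt{67}$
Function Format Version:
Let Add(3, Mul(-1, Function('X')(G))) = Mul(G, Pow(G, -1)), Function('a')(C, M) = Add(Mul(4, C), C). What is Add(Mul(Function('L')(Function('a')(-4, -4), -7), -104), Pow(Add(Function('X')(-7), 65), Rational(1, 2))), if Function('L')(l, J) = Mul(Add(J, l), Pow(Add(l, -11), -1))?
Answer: Add(Rational(-2808, 31), Pow(67, Rational(1, 2))) ≈ -82.395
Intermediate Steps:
Function('a')(C, M) = Mul(5, C)
Function('X')(G) = 2 (Function('X')(G) = Add(3, Mul(-1, Mul(G, Pow(G, -1)))) = Add(3, Mul(-1, 1)) = Add(3, -1) = 2)
Function('L')(l, J) = Mul(Pow(Add(-11, l), -1), Add(J, l)) (Function('L')(l, J) = Mul(Add(J, l), Pow(Add(-11, l), -1)) = Mul(Pow(Add(-11, l), -1), Add(J, l)))
Add(Mul(Function('L')(Function('a')(-4, -4), -7), -104), Pow(Add(Function('X')(-7), 65), Rational(1, 2))) = Add(Mul(Mul(Pow(Add(-11, Mul(5, -4)), -1), Add(-7, Mul(5, -4))), -104), Pow(Add(2, 65), Rational(1, 2))) = Add(Mul(Mul(Pow(Add(-11, -20), -1), Add(-7, -20)), -104), Pow(67, Rational(1, 2))) = Add(Mul(Mul(Pow(-31, -1), -27), -104), Pow(67, Rational(1, 2))) = Add(Mul(Mul(Rational(-1, 31), -27), -104), Pow(67, Rational(1, 2))) = Add(Mul(Rational(27, 31), -104), Pow(67, Rational(1, 2))) = Add(Rational(-2808, 31), Pow(67, Rational(1, 2)))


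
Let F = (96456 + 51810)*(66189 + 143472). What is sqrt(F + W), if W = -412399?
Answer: 31*sqrt(32346707) ≈ 1.7631e+5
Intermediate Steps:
F = 31085597826 (F = 148266*209661 = 31085597826)
sqrt(F + W) = sqrt(31085597826 - 412399) = sqrt(31085185427) = 31*sqrt(32346707)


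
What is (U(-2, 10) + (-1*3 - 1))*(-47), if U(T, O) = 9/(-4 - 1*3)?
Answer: 1739/7 ≈ 248.43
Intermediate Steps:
U(T, O) = -9/7 (U(T, O) = 9/(-4 - 3) = 9/(-7) = 9*(-⅐) = -9/7)
(U(-2, 10) + (-1*3 - 1))*(-47) = (-9/7 + (-1*3 - 1))*(-47) = (-9/7 + (-3 - 1))*(-47) = (-9/7 - 4)*(-47) = -37/7*(-47) = 1739/7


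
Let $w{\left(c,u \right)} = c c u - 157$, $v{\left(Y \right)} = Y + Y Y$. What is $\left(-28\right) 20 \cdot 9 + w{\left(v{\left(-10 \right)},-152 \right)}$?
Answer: $-1236397$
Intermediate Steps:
$v{\left(Y \right)} = Y + Y^{2}$
$w{\left(c,u \right)} = -157 + u c^{2}$ ($w{\left(c,u \right)} = c^{2} u - 157 = u c^{2} - 157 = -157 + u c^{2}$)
$\left(-28\right) 20 \cdot 9 + w{\left(v{\left(-10 \right)},-152 \right)} = \left(-28\right) 20 \cdot 9 - \left(157 + 152 \left(- 10 \left(1 - 10\right)\right)^{2}\right) = \left(-560\right) 9 - \left(157 + 152 \left(\left(-10\right) \left(-9\right)\right)^{2}\right) = -5040 - \left(157 + 152 \cdot 90^{2}\right) = -5040 - 1231357 = -1236397$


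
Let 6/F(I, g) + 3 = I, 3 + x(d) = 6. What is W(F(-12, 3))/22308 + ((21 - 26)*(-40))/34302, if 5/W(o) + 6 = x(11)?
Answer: 2202215/382604508 ≈ 0.0057558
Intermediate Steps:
x(d) = 3 (x(d) = -3 + 6 = 3)
F(I, g) = 6/(-3 + I)
W(o) = -5/3 (W(o) = 5/(-6 + 3) = 5/(-3) = 5*(-⅓) = -5/3)
W(F(-12, 3))/22308 + ((21 - 26)*(-40))/34302 = -5/3/22308 + ((21 - 26)*(-40))/34302 = -5/3*1/22308 - 5*(-40)*(1/34302) = -5/66924 + 200*(1/34302) = -5/66924 + 100/17151 = 2202215/382604508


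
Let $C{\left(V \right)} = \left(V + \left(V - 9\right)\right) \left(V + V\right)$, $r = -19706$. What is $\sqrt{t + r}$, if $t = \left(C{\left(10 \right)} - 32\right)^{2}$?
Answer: $\sqrt{15638} \approx 125.05$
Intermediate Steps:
$C{\left(V \right)} = 2 V \left(-9 + 2 V\right)$ ($C{\left(V \right)} = \left(V + \left(-9 + V\right)\right) 2 V = \left(-9 + 2 V\right) 2 V = 2 V \left(-9 + 2 V\right)$)
$t = 35344$ ($t = \left(2 \cdot 10 \left(-9 + 2 \cdot 10\right) - 32\right)^{2} = \left(2 \cdot 10 \left(-9 + 20\right) - 32\right)^{2} = \left(2 \cdot 10 \cdot 11 - 32\right)^{2} = \left(220 - 32\right)^{2} = 188^{2} = 35344$)
$\sqrt{t + r} = \sqrt{35344 - 19706} = \sqrt{15638}$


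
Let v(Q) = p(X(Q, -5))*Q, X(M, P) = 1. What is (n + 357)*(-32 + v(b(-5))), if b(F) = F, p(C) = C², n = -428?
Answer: 2627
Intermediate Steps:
v(Q) = Q (v(Q) = 1²*Q = 1*Q = Q)
(n + 357)*(-32 + v(b(-5))) = (-428 + 357)*(-32 - 5) = -71*(-37) = 2627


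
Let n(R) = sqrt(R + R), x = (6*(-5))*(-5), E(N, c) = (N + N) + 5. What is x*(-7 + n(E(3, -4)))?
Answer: -1050 + 150*sqrt(22) ≈ -346.44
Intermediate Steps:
E(N, c) = 5 + 2*N (E(N, c) = 2*N + 5 = 5 + 2*N)
x = 150 (x = -30*(-5) = 150)
n(R) = sqrt(2)*sqrt(R) (n(R) = sqrt(2*R) = sqrt(2)*sqrt(R))
x*(-7 + n(E(3, -4))) = 150*(-7 + sqrt(2)*sqrt(5 + 2*3)) = 150*(-7 + sqrt(2)*sqrt(5 + 6)) = 150*(-7 + sqrt(2)*sqrt(11)) = 150*(-7 + sqrt(22)) = -1050 + 150*sqrt(22)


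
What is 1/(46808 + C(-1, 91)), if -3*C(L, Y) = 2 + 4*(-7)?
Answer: 3/140450 ≈ 2.1360e-5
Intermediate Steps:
C(L, Y) = 26/3 (C(L, Y) = -(2 + 4*(-7))/3 = -(2 - 28)/3 = -⅓*(-26) = 26/3)
1/(46808 + C(-1, 91)) = 1/(46808 + 26/3) = 1/(140450/3) = 3/140450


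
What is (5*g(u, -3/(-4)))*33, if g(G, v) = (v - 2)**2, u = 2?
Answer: 4125/16 ≈ 257.81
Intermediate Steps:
g(G, v) = (-2 + v)**2
(5*g(u, -3/(-4)))*33 = (5*(-2 - 3/(-4))**2)*33 = (5*(-2 - 3*(-1/4))**2)*33 = (5*(-2 + 3/4)**2)*33 = (5*(-5/4)**2)*33 = (5*(25/16))*33 = (125/16)*33 = 4125/16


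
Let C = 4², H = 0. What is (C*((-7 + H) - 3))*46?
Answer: -7360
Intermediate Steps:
C = 16
(C*((-7 + H) - 3))*46 = (16*((-7 + 0) - 3))*46 = (16*(-7 - 3))*46 = (16*(-10))*46 = -160*46 = -7360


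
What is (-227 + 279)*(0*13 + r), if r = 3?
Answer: 156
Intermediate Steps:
(-227 + 279)*(0*13 + r) = (-227 + 279)*(0*13 + 3) = 52*(0 + 3) = 52*3 = 156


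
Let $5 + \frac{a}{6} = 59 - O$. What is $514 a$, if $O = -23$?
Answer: $237468$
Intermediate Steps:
$a = 462$ ($a = -30 + 6 \left(59 - -23\right) = -30 + 6 \left(59 + 23\right) = -30 + 6 \cdot 82 = -30 + 492 = 462$)
$514 a = 514 \cdot 462 = 237468$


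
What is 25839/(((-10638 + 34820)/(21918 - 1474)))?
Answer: 264126258/12091 ≈ 21845.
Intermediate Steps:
25839/(((-10638 + 34820)/(21918 - 1474))) = 25839/((24182/20444)) = 25839/((24182*(1/20444))) = 25839/(12091/10222) = 25839*(10222/12091) = 264126258/12091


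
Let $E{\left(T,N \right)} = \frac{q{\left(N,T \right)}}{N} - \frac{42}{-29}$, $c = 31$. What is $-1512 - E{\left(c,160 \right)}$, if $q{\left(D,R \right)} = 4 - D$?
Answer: $- \frac{1754469}{1160} \approx -1512.5$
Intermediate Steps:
$E{\left(T,N \right)} = \frac{42}{29} + \frac{4 - N}{N}$ ($E{\left(T,N \right)} = \frac{4 - N}{N} - \frac{42}{-29} = \frac{4 - N}{N} - - \frac{42}{29} = \frac{4 - N}{N} + \frac{42}{29} = \frac{42}{29} + \frac{4 - N}{N}$)
$-1512 - E{\left(c,160 \right)} = -1512 - \left(\frac{13}{29} + \frac{4}{160}\right) = -1512 - \left(\frac{13}{29} + 4 \cdot \frac{1}{160}\right) = -1512 - \left(\frac{13}{29} + \frac{1}{40}\right) = -1512 - \frac{549}{1160} = - \frac{1754469}{1160}$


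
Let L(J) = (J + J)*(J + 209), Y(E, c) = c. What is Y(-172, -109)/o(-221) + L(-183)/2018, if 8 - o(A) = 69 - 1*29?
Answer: -42275/32288 ≈ -1.3093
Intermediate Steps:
o(A) = -32 (o(A) = 8 - (69 - 1*29) = 8 - (69 - 29) = 8 - 1*40 = 8 - 40 = -32)
L(J) = 2*J*(209 + J) (L(J) = (2*J)*(209 + J) = 2*J*(209 + J))
Y(-172, -109)/o(-221) + L(-183)/2018 = -109/(-32) + (2*(-183)*(209 - 183))/2018 = -109*(-1/32) + (2*(-183)*26)*(1/2018) = 109/32 - 9516*1/2018 = 109/32 - 4758/1009 = -42275/32288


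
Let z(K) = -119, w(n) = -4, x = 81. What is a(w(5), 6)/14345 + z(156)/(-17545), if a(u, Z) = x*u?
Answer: -159101/10067321 ≈ -0.015804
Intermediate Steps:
a(u, Z) = 81*u
a(w(5), 6)/14345 + z(156)/(-17545) = (81*(-4))/14345 - 119/(-17545) = -324*1/14345 - 119*(-1/17545) = -324/14345 + 119/17545 = -159101/10067321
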